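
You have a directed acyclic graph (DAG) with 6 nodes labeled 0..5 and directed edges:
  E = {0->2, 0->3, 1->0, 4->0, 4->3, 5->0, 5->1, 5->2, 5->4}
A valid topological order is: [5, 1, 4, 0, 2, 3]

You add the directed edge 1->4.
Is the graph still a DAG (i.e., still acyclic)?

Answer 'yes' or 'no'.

Answer: yes

Derivation:
Given toposort: [5, 1, 4, 0, 2, 3]
Position of 1: index 1; position of 4: index 2
New edge 1->4: forward
Forward edge: respects the existing order. Still a DAG, same toposort still valid.
Still a DAG? yes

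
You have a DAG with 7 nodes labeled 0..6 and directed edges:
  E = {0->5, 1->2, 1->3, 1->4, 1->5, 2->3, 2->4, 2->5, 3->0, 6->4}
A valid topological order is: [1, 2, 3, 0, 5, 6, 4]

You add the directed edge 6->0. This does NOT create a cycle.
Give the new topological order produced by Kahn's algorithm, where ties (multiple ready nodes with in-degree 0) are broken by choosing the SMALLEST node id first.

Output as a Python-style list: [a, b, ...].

Old toposort: [1, 2, 3, 0, 5, 6, 4]
Added edge: 6->0
Position of 6 (5) > position of 0 (3). Must reorder: 6 must now come before 0.
Run Kahn's algorithm (break ties by smallest node id):
  initial in-degrees: [2, 0, 1, 2, 3, 3, 0]
  ready (indeg=0): [1, 6]
  pop 1: indeg[2]->0; indeg[3]->1; indeg[4]->2; indeg[5]->2 | ready=[2, 6] | order so far=[1]
  pop 2: indeg[3]->0; indeg[4]->1; indeg[5]->1 | ready=[3, 6] | order so far=[1, 2]
  pop 3: indeg[0]->1 | ready=[6] | order so far=[1, 2, 3]
  pop 6: indeg[0]->0; indeg[4]->0 | ready=[0, 4] | order so far=[1, 2, 3, 6]
  pop 0: indeg[5]->0 | ready=[4, 5] | order so far=[1, 2, 3, 6, 0]
  pop 4: no out-edges | ready=[5] | order so far=[1, 2, 3, 6, 0, 4]
  pop 5: no out-edges | ready=[] | order so far=[1, 2, 3, 6, 0, 4, 5]
  Result: [1, 2, 3, 6, 0, 4, 5]

Answer: [1, 2, 3, 6, 0, 4, 5]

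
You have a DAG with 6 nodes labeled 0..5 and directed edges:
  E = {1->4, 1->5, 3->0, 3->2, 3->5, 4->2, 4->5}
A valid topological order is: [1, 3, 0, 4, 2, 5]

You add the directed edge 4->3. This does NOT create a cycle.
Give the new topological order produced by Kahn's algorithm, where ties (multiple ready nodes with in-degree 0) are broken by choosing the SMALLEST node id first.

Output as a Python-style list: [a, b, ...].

Old toposort: [1, 3, 0, 4, 2, 5]
Added edge: 4->3
Position of 4 (3) > position of 3 (1). Must reorder: 4 must now come before 3.
Run Kahn's algorithm (break ties by smallest node id):
  initial in-degrees: [1, 0, 2, 1, 1, 3]
  ready (indeg=0): [1]
  pop 1: indeg[4]->0; indeg[5]->2 | ready=[4] | order so far=[1]
  pop 4: indeg[2]->1; indeg[3]->0; indeg[5]->1 | ready=[3] | order so far=[1, 4]
  pop 3: indeg[0]->0; indeg[2]->0; indeg[5]->0 | ready=[0, 2, 5] | order so far=[1, 4, 3]
  pop 0: no out-edges | ready=[2, 5] | order so far=[1, 4, 3, 0]
  pop 2: no out-edges | ready=[5] | order so far=[1, 4, 3, 0, 2]
  pop 5: no out-edges | ready=[] | order so far=[1, 4, 3, 0, 2, 5]
  Result: [1, 4, 3, 0, 2, 5]

Answer: [1, 4, 3, 0, 2, 5]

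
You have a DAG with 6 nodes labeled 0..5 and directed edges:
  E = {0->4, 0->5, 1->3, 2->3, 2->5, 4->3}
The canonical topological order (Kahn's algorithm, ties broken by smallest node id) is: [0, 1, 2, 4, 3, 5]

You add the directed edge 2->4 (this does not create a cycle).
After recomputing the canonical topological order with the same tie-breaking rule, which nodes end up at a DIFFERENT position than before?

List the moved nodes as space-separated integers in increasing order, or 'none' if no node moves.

Answer: none

Derivation:
Old toposort: [0, 1, 2, 4, 3, 5]
Added edge 2->4
Recompute Kahn (smallest-id tiebreak):
  initial in-degrees: [0, 0, 0, 3, 2, 2]
  ready (indeg=0): [0, 1, 2]
  pop 0: indeg[4]->1; indeg[5]->1 | ready=[1, 2] | order so far=[0]
  pop 1: indeg[3]->2 | ready=[2] | order so far=[0, 1]
  pop 2: indeg[3]->1; indeg[4]->0; indeg[5]->0 | ready=[4, 5] | order so far=[0, 1, 2]
  pop 4: indeg[3]->0 | ready=[3, 5] | order so far=[0, 1, 2, 4]
  pop 3: no out-edges | ready=[5] | order so far=[0, 1, 2, 4, 3]
  pop 5: no out-edges | ready=[] | order so far=[0, 1, 2, 4, 3, 5]
New canonical toposort: [0, 1, 2, 4, 3, 5]
Compare positions:
  Node 0: index 0 -> 0 (same)
  Node 1: index 1 -> 1 (same)
  Node 2: index 2 -> 2 (same)
  Node 3: index 4 -> 4 (same)
  Node 4: index 3 -> 3 (same)
  Node 5: index 5 -> 5 (same)
Nodes that changed position: none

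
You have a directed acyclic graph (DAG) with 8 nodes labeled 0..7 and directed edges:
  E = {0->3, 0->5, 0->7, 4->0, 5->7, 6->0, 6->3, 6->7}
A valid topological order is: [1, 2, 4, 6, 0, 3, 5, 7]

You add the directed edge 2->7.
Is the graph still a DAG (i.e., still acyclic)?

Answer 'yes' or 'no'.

Given toposort: [1, 2, 4, 6, 0, 3, 5, 7]
Position of 2: index 1; position of 7: index 7
New edge 2->7: forward
Forward edge: respects the existing order. Still a DAG, same toposort still valid.
Still a DAG? yes

Answer: yes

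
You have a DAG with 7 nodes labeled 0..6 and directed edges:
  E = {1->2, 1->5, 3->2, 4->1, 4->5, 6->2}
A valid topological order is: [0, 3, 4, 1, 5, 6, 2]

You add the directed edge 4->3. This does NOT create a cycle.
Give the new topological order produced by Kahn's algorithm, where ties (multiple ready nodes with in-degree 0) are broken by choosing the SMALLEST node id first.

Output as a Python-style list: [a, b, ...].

Answer: [0, 4, 1, 3, 5, 6, 2]

Derivation:
Old toposort: [0, 3, 4, 1, 5, 6, 2]
Added edge: 4->3
Position of 4 (2) > position of 3 (1). Must reorder: 4 must now come before 3.
Run Kahn's algorithm (break ties by smallest node id):
  initial in-degrees: [0, 1, 3, 1, 0, 2, 0]
  ready (indeg=0): [0, 4, 6]
  pop 0: no out-edges | ready=[4, 6] | order so far=[0]
  pop 4: indeg[1]->0; indeg[3]->0; indeg[5]->1 | ready=[1, 3, 6] | order so far=[0, 4]
  pop 1: indeg[2]->2; indeg[5]->0 | ready=[3, 5, 6] | order so far=[0, 4, 1]
  pop 3: indeg[2]->1 | ready=[5, 6] | order so far=[0, 4, 1, 3]
  pop 5: no out-edges | ready=[6] | order so far=[0, 4, 1, 3, 5]
  pop 6: indeg[2]->0 | ready=[2] | order so far=[0, 4, 1, 3, 5, 6]
  pop 2: no out-edges | ready=[] | order so far=[0, 4, 1, 3, 5, 6, 2]
  Result: [0, 4, 1, 3, 5, 6, 2]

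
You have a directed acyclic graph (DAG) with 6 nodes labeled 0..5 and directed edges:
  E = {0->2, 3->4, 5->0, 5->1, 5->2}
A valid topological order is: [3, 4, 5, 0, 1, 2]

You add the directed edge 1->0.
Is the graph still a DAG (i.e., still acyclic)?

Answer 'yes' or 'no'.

Answer: yes

Derivation:
Given toposort: [3, 4, 5, 0, 1, 2]
Position of 1: index 4; position of 0: index 3
New edge 1->0: backward (u after v in old order)
Backward edge: old toposort is now invalid. Check if this creates a cycle.
Does 0 already reach 1? Reachable from 0: [0, 2]. NO -> still a DAG (reorder needed).
Still a DAG? yes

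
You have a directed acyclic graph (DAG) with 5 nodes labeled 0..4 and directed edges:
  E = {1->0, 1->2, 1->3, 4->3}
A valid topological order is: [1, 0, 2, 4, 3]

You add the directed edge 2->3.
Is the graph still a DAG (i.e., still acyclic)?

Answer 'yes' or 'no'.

Answer: yes

Derivation:
Given toposort: [1, 0, 2, 4, 3]
Position of 2: index 2; position of 3: index 4
New edge 2->3: forward
Forward edge: respects the existing order. Still a DAG, same toposort still valid.
Still a DAG? yes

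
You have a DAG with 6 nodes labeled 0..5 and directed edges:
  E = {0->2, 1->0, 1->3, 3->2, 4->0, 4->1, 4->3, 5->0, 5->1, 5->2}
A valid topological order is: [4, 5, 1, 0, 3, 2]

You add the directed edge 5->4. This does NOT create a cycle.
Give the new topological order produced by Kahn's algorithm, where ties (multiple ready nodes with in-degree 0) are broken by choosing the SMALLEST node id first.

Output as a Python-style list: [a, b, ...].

Answer: [5, 4, 1, 0, 3, 2]

Derivation:
Old toposort: [4, 5, 1, 0, 3, 2]
Added edge: 5->4
Position of 5 (1) > position of 4 (0). Must reorder: 5 must now come before 4.
Run Kahn's algorithm (break ties by smallest node id):
  initial in-degrees: [3, 2, 3, 2, 1, 0]
  ready (indeg=0): [5]
  pop 5: indeg[0]->2; indeg[1]->1; indeg[2]->2; indeg[4]->0 | ready=[4] | order so far=[5]
  pop 4: indeg[0]->1; indeg[1]->0; indeg[3]->1 | ready=[1] | order so far=[5, 4]
  pop 1: indeg[0]->0; indeg[3]->0 | ready=[0, 3] | order so far=[5, 4, 1]
  pop 0: indeg[2]->1 | ready=[3] | order so far=[5, 4, 1, 0]
  pop 3: indeg[2]->0 | ready=[2] | order so far=[5, 4, 1, 0, 3]
  pop 2: no out-edges | ready=[] | order so far=[5, 4, 1, 0, 3, 2]
  Result: [5, 4, 1, 0, 3, 2]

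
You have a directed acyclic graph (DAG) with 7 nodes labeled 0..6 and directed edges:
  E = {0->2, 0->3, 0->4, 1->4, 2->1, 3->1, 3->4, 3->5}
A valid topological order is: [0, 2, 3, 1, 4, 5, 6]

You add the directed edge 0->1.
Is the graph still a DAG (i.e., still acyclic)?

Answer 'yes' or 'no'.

Answer: yes

Derivation:
Given toposort: [0, 2, 3, 1, 4, 5, 6]
Position of 0: index 0; position of 1: index 3
New edge 0->1: forward
Forward edge: respects the existing order. Still a DAG, same toposort still valid.
Still a DAG? yes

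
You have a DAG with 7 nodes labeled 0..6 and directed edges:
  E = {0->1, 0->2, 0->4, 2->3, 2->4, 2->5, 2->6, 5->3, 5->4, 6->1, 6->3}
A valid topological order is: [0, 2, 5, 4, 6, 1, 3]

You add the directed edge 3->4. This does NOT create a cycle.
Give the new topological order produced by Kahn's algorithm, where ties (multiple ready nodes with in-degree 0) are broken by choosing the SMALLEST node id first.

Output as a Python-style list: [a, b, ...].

Answer: [0, 2, 5, 6, 1, 3, 4]

Derivation:
Old toposort: [0, 2, 5, 4, 6, 1, 3]
Added edge: 3->4
Position of 3 (6) > position of 4 (3). Must reorder: 3 must now come before 4.
Run Kahn's algorithm (break ties by smallest node id):
  initial in-degrees: [0, 2, 1, 3, 4, 1, 1]
  ready (indeg=0): [0]
  pop 0: indeg[1]->1; indeg[2]->0; indeg[4]->3 | ready=[2] | order so far=[0]
  pop 2: indeg[3]->2; indeg[4]->2; indeg[5]->0; indeg[6]->0 | ready=[5, 6] | order so far=[0, 2]
  pop 5: indeg[3]->1; indeg[4]->1 | ready=[6] | order so far=[0, 2, 5]
  pop 6: indeg[1]->0; indeg[3]->0 | ready=[1, 3] | order so far=[0, 2, 5, 6]
  pop 1: no out-edges | ready=[3] | order so far=[0, 2, 5, 6, 1]
  pop 3: indeg[4]->0 | ready=[4] | order so far=[0, 2, 5, 6, 1, 3]
  pop 4: no out-edges | ready=[] | order so far=[0, 2, 5, 6, 1, 3, 4]
  Result: [0, 2, 5, 6, 1, 3, 4]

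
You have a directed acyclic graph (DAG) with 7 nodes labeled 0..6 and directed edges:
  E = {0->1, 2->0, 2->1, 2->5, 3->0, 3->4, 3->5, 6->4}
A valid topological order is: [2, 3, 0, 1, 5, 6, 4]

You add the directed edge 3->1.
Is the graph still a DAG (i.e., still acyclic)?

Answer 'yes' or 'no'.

Given toposort: [2, 3, 0, 1, 5, 6, 4]
Position of 3: index 1; position of 1: index 3
New edge 3->1: forward
Forward edge: respects the existing order. Still a DAG, same toposort still valid.
Still a DAG? yes

Answer: yes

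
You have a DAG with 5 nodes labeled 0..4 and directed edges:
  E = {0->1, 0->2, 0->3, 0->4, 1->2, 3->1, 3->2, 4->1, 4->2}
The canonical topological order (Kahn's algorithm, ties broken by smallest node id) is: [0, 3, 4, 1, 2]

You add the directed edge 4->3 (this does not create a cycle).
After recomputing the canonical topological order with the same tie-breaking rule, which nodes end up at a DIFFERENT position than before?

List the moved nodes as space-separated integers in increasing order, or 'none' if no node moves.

Answer: 3 4

Derivation:
Old toposort: [0, 3, 4, 1, 2]
Added edge 4->3
Recompute Kahn (smallest-id tiebreak):
  initial in-degrees: [0, 3, 4, 2, 1]
  ready (indeg=0): [0]
  pop 0: indeg[1]->2; indeg[2]->3; indeg[3]->1; indeg[4]->0 | ready=[4] | order so far=[0]
  pop 4: indeg[1]->1; indeg[2]->2; indeg[3]->0 | ready=[3] | order so far=[0, 4]
  pop 3: indeg[1]->0; indeg[2]->1 | ready=[1] | order so far=[0, 4, 3]
  pop 1: indeg[2]->0 | ready=[2] | order so far=[0, 4, 3, 1]
  pop 2: no out-edges | ready=[] | order so far=[0, 4, 3, 1, 2]
New canonical toposort: [0, 4, 3, 1, 2]
Compare positions:
  Node 0: index 0 -> 0 (same)
  Node 1: index 3 -> 3 (same)
  Node 2: index 4 -> 4 (same)
  Node 3: index 1 -> 2 (moved)
  Node 4: index 2 -> 1 (moved)
Nodes that changed position: 3 4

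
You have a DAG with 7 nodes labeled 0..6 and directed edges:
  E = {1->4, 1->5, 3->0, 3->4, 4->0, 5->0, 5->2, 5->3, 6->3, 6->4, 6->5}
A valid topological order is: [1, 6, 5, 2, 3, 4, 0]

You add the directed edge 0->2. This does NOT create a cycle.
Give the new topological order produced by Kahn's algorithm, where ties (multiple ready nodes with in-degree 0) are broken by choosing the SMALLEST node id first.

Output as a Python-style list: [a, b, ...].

Old toposort: [1, 6, 5, 2, 3, 4, 0]
Added edge: 0->2
Position of 0 (6) > position of 2 (3). Must reorder: 0 must now come before 2.
Run Kahn's algorithm (break ties by smallest node id):
  initial in-degrees: [3, 0, 2, 2, 3, 2, 0]
  ready (indeg=0): [1, 6]
  pop 1: indeg[4]->2; indeg[5]->1 | ready=[6] | order so far=[1]
  pop 6: indeg[3]->1; indeg[4]->1; indeg[5]->0 | ready=[5] | order so far=[1, 6]
  pop 5: indeg[0]->2; indeg[2]->1; indeg[3]->0 | ready=[3] | order so far=[1, 6, 5]
  pop 3: indeg[0]->1; indeg[4]->0 | ready=[4] | order so far=[1, 6, 5, 3]
  pop 4: indeg[0]->0 | ready=[0] | order so far=[1, 6, 5, 3, 4]
  pop 0: indeg[2]->0 | ready=[2] | order so far=[1, 6, 5, 3, 4, 0]
  pop 2: no out-edges | ready=[] | order so far=[1, 6, 5, 3, 4, 0, 2]
  Result: [1, 6, 5, 3, 4, 0, 2]

Answer: [1, 6, 5, 3, 4, 0, 2]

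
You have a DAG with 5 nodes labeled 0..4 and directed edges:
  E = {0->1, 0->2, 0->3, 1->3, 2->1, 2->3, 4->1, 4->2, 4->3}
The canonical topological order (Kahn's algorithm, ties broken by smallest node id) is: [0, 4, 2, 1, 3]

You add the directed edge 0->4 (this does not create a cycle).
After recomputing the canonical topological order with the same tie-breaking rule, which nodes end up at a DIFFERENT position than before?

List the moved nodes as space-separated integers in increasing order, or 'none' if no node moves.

Old toposort: [0, 4, 2, 1, 3]
Added edge 0->4
Recompute Kahn (smallest-id tiebreak):
  initial in-degrees: [0, 3, 2, 4, 1]
  ready (indeg=0): [0]
  pop 0: indeg[1]->2; indeg[2]->1; indeg[3]->3; indeg[4]->0 | ready=[4] | order so far=[0]
  pop 4: indeg[1]->1; indeg[2]->0; indeg[3]->2 | ready=[2] | order so far=[0, 4]
  pop 2: indeg[1]->0; indeg[3]->1 | ready=[1] | order so far=[0, 4, 2]
  pop 1: indeg[3]->0 | ready=[3] | order so far=[0, 4, 2, 1]
  pop 3: no out-edges | ready=[] | order so far=[0, 4, 2, 1, 3]
New canonical toposort: [0, 4, 2, 1, 3]
Compare positions:
  Node 0: index 0 -> 0 (same)
  Node 1: index 3 -> 3 (same)
  Node 2: index 2 -> 2 (same)
  Node 3: index 4 -> 4 (same)
  Node 4: index 1 -> 1 (same)
Nodes that changed position: none

Answer: none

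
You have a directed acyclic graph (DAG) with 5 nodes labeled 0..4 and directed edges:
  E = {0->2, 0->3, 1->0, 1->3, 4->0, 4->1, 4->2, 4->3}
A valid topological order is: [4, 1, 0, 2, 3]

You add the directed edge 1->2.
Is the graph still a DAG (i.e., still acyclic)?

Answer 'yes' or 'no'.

Given toposort: [4, 1, 0, 2, 3]
Position of 1: index 1; position of 2: index 3
New edge 1->2: forward
Forward edge: respects the existing order. Still a DAG, same toposort still valid.
Still a DAG? yes

Answer: yes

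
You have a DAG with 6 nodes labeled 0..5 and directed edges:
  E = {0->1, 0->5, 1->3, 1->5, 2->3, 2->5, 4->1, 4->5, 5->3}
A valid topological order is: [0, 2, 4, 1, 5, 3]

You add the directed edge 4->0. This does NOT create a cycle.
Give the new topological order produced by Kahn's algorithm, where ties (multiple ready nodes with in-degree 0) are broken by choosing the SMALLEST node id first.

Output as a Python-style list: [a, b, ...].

Old toposort: [0, 2, 4, 1, 5, 3]
Added edge: 4->0
Position of 4 (2) > position of 0 (0). Must reorder: 4 must now come before 0.
Run Kahn's algorithm (break ties by smallest node id):
  initial in-degrees: [1, 2, 0, 3, 0, 4]
  ready (indeg=0): [2, 4]
  pop 2: indeg[3]->2; indeg[5]->3 | ready=[4] | order so far=[2]
  pop 4: indeg[0]->0; indeg[1]->1; indeg[5]->2 | ready=[0] | order so far=[2, 4]
  pop 0: indeg[1]->0; indeg[5]->1 | ready=[1] | order so far=[2, 4, 0]
  pop 1: indeg[3]->1; indeg[5]->0 | ready=[5] | order so far=[2, 4, 0, 1]
  pop 5: indeg[3]->0 | ready=[3] | order so far=[2, 4, 0, 1, 5]
  pop 3: no out-edges | ready=[] | order so far=[2, 4, 0, 1, 5, 3]
  Result: [2, 4, 0, 1, 5, 3]

Answer: [2, 4, 0, 1, 5, 3]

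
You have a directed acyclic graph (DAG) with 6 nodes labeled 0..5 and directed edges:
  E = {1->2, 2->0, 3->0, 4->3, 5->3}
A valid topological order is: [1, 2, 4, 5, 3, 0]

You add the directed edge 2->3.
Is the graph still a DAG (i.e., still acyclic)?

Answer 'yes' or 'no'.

Answer: yes

Derivation:
Given toposort: [1, 2, 4, 5, 3, 0]
Position of 2: index 1; position of 3: index 4
New edge 2->3: forward
Forward edge: respects the existing order. Still a DAG, same toposort still valid.
Still a DAG? yes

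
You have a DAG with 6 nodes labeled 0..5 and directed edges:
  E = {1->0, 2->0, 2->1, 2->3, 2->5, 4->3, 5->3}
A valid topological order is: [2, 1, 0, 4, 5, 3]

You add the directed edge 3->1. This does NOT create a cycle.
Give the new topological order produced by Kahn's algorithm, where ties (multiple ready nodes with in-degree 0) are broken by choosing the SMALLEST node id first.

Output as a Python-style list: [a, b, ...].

Answer: [2, 4, 5, 3, 1, 0]

Derivation:
Old toposort: [2, 1, 0, 4, 5, 3]
Added edge: 3->1
Position of 3 (5) > position of 1 (1). Must reorder: 3 must now come before 1.
Run Kahn's algorithm (break ties by smallest node id):
  initial in-degrees: [2, 2, 0, 3, 0, 1]
  ready (indeg=0): [2, 4]
  pop 2: indeg[0]->1; indeg[1]->1; indeg[3]->2; indeg[5]->0 | ready=[4, 5] | order so far=[2]
  pop 4: indeg[3]->1 | ready=[5] | order so far=[2, 4]
  pop 5: indeg[3]->0 | ready=[3] | order so far=[2, 4, 5]
  pop 3: indeg[1]->0 | ready=[1] | order so far=[2, 4, 5, 3]
  pop 1: indeg[0]->0 | ready=[0] | order so far=[2, 4, 5, 3, 1]
  pop 0: no out-edges | ready=[] | order so far=[2, 4, 5, 3, 1, 0]
  Result: [2, 4, 5, 3, 1, 0]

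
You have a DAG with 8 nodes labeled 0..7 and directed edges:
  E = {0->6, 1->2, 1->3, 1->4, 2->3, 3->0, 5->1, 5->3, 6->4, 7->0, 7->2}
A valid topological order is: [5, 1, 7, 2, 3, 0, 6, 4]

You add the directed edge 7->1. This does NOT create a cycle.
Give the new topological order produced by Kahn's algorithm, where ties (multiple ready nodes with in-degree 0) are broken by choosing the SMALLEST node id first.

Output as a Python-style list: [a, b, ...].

Old toposort: [5, 1, 7, 2, 3, 0, 6, 4]
Added edge: 7->1
Position of 7 (2) > position of 1 (1). Must reorder: 7 must now come before 1.
Run Kahn's algorithm (break ties by smallest node id):
  initial in-degrees: [2, 2, 2, 3, 2, 0, 1, 0]
  ready (indeg=0): [5, 7]
  pop 5: indeg[1]->1; indeg[3]->2 | ready=[7] | order so far=[5]
  pop 7: indeg[0]->1; indeg[1]->0; indeg[2]->1 | ready=[1] | order so far=[5, 7]
  pop 1: indeg[2]->0; indeg[3]->1; indeg[4]->1 | ready=[2] | order so far=[5, 7, 1]
  pop 2: indeg[3]->0 | ready=[3] | order so far=[5, 7, 1, 2]
  pop 3: indeg[0]->0 | ready=[0] | order so far=[5, 7, 1, 2, 3]
  pop 0: indeg[6]->0 | ready=[6] | order so far=[5, 7, 1, 2, 3, 0]
  pop 6: indeg[4]->0 | ready=[4] | order so far=[5, 7, 1, 2, 3, 0, 6]
  pop 4: no out-edges | ready=[] | order so far=[5, 7, 1, 2, 3, 0, 6, 4]
  Result: [5, 7, 1, 2, 3, 0, 6, 4]

Answer: [5, 7, 1, 2, 3, 0, 6, 4]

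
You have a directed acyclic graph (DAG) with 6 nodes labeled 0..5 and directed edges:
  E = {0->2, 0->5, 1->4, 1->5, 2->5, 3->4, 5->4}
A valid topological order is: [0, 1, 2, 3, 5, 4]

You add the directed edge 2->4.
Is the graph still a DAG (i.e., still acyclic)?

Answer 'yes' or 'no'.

Answer: yes

Derivation:
Given toposort: [0, 1, 2, 3, 5, 4]
Position of 2: index 2; position of 4: index 5
New edge 2->4: forward
Forward edge: respects the existing order. Still a DAG, same toposort still valid.
Still a DAG? yes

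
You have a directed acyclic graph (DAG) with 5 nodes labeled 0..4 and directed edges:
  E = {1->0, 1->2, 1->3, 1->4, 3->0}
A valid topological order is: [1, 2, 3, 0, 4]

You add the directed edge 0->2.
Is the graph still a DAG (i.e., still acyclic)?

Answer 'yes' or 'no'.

Given toposort: [1, 2, 3, 0, 4]
Position of 0: index 3; position of 2: index 1
New edge 0->2: backward (u after v in old order)
Backward edge: old toposort is now invalid. Check if this creates a cycle.
Does 2 already reach 0? Reachable from 2: [2]. NO -> still a DAG (reorder needed).
Still a DAG? yes

Answer: yes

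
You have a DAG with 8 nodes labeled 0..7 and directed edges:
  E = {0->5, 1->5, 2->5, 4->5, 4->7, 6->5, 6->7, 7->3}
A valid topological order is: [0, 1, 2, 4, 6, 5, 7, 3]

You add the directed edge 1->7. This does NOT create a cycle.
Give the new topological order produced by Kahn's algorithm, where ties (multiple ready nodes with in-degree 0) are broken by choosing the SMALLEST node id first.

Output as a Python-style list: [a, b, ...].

Answer: [0, 1, 2, 4, 6, 5, 7, 3]

Derivation:
Old toposort: [0, 1, 2, 4, 6, 5, 7, 3]
Added edge: 1->7
Position of 1 (1) < position of 7 (6). Old order still valid.
Run Kahn's algorithm (break ties by smallest node id):
  initial in-degrees: [0, 0, 0, 1, 0, 5, 0, 3]
  ready (indeg=0): [0, 1, 2, 4, 6]
  pop 0: indeg[5]->4 | ready=[1, 2, 4, 6] | order so far=[0]
  pop 1: indeg[5]->3; indeg[7]->2 | ready=[2, 4, 6] | order so far=[0, 1]
  pop 2: indeg[5]->2 | ready=[4, 6] | order so far=[0, 1, 2]
  pop 4: indeg[5]->1; indeg[7]->1 | ready=[6] | order so far=[0, 1, 2, 4]
  pop 6: indeg[5]->0; indeg[7]->0 | ready=[5, 7] | order so far=[0, 1, 2, 4, 6]
  pop 5: no out-edges | ready=[7] | order so far=[0, 1, 2, 4, 6, 5]
  pop 7: indeg[3]->0 | ready=[3] | order so far=[0, 1, 2, 4, 6, 5, 7]
  pop 3: no out-edges | ready=[] | order so far=[0, 1, 2, 4, 6, 5, 7, 3]
  Result: [0, 1, 2, 4, 6, 5, 7, 3]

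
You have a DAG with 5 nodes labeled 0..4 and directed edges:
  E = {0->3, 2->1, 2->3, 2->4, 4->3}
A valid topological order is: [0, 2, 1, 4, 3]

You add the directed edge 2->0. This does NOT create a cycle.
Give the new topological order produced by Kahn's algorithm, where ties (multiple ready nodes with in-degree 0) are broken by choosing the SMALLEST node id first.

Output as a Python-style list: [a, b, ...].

Old toposort: [0, 2, 1, 4, 3]
Added edge: 2->0
Position of 2 (1) > position of 0 (0). Must reorder: 2 must now come before 0.
Run Kahn's algorithm (break ties by smallest node id):
  initial in-degrees: [1, 1, 0, 3, 1]
  ready (indeg=0): [2]
  pop 2: indeg[0]->0; indeg[1]->0; indeg[3]->2; indeg[4]->0 | ready=[0, 1, 4] | order so far=[2]
  pop 0: indeg[3]->1 | ready=[1, 4] | order so far=[2, 0]
  pop 1: no out-edges | ready=[4] | order so far=[2, 0, 1]
  pop 4: indeg[3]->0 | ready=[3] | order so far=[2, 0, 1, 4]
  pop 3: no out-edges | ready=[] | order so far=[2, 0, 1, 4, 3]
  Result: [2, 0, 1, 4, 3]

Answer: [2, 0, 1, 4, 3]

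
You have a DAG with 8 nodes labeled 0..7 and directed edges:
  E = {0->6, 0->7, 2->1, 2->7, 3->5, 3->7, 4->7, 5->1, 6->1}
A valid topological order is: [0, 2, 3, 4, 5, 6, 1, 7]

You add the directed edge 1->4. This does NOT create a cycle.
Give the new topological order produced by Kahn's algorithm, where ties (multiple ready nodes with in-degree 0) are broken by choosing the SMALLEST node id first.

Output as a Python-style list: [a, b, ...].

Old toposort: [0, 2, 3, 4, 5, 6, 1, 7]
Added edge: 1->4
Position of 1 (6) > position of 4 (3). Must reorder: 1 must now come before 4.
Run Kahn's algorithm (break ties by smallest node id):
  initial in-degrees: [0, 3, 0, 0, 1, 1, 1, 4]
  ready (indeg=0): [0, 2, 3]
  pop 0: indeg[6]->0; indeg[7]->3 | ready=[2, 3, 6] | order so far=[0]
  pop 2: indeg[1]->2; indeg[7]->2 | ready=[3, 6] | order so far=[0, 2]
  pop 3: indeg[5]->0; indeg[7]->1 | ready=[5, 6] | order so far=[0, 2, 3]
  pop 5: indeg[1]->1 | ready=[6] | order so far=[0, 2, 3, 5]
  pop 6: indeg[1]->0 | ready=[1] | order so far=[0, 2, 3, 5, 6]
  pop 1: indeg[4]->0 | ready=[4] | order so far=[0, 2, 3, 5, 6, 1]
  pop 4: indeg[7]->0 | ready=[7] | order so far=[0, 2, 3, 5, 6, 1, 4]
  pop 7: no out-edges | ready=[] | order so far=[0, 2, 3, 5, 6, 1, 4, 7]
  Result: [0, 2, 3, 5, 6, 1, 4, 7]

Answer: [0, 2, 3, 5, 6, 1, 4, 7]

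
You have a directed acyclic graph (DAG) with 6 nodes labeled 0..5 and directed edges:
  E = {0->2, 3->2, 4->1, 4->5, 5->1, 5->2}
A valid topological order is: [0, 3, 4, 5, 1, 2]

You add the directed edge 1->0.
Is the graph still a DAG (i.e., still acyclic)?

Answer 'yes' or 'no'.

Answer: yes

Derivation:
Given toposort: [0, 3, 4, 5, 1, 2]
Position of 1: index 4; position of 0: index 0
New edge 1->0: backward (u after v in old order)
Backward edge: old toposort is now invalid. Check if this creates a cycle.
Does 0 already reach 1? Reachable from 0: [0, 2]. NO -> still a DAG (reorder needed).
Still a DAG? yes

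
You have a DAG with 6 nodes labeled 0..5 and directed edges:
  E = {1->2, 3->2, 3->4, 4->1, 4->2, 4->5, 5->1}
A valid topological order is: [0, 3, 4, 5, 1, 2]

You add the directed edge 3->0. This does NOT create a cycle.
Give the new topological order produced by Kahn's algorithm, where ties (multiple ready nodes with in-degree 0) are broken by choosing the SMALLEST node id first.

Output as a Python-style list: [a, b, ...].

Answer: [3, 0, 4, 5, 1, 2]

Derivation:
Old toposort: [0, 3, 4, 5, 1, 2]
Added edge: 3->0
Position of 3 (1) > position of 0 (0). Must reorder: 3 must now come before 0.
Run Kahn's algorithm (break ties by smallest node id):
  initial in-degrees: [1, 2, 3, 0, 1, 1]
  ready (indeg=0): [3]
  pop 3: indeg[0]->0; indeg[2]->2; indeg[4]->0 | ready=[0, 4] | order so far=[3]
  pop 0: no out-edges | ready=[4] | order so far=[3, 0]
  pop 4: indeg[1]->1; indeg[2]->1; indeg[5]->0 | ready=[5] | order so far=[3, 0, 4]
  pop 5: indeg[1]->0 | ready=[1] | order so far=[3, 0, 4, 5]
  pop 1: indeg[2]->0 | ready=[2] | order so far=[3, 0, 4, 5, 1]
  pop 2: no out-edges | ready=[] | order so far=[3, 0, 4, 5, 1, 2]
  Result: [3, 0, 4, 5, 1, 2]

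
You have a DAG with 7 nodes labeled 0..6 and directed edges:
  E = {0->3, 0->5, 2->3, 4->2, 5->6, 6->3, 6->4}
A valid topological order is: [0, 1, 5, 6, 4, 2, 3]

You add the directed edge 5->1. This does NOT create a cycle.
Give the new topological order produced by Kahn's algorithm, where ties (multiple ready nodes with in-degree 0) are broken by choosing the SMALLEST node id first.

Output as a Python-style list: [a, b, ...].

Old toposort: [0, 1, 5, 6, 4, 2, 3]
Added edge: 5->1
Position of 5 (2) > position of 1 (1). Must reorder: 5 must now come before 1.
Run Kahn's algorithm (break ties by smallest node id):
  initial in-degrees: [0, 1, 1, 3, 1, 1, 1]
  ready (indeg=0): [0]
  pop 0: indeg[3]->2; indeg[5]->0 | ready=[5] | order so far=[0]
  pop 5: indeg[1]->0; indeg[6]->0 | ready=[1, 6] | order so far=[0, 5]
  pop 1: no out-edges | ready=[6] | order so far=[0, 5, 1]
  pop 6: indeg[3]->1; indeg[4]->0 | ready=[4] | order so far=[0, 5, 1, 6]
  pop 4: indeg[2]->0 | ready=[2] | order so far=[0, 5, 1, 6, 4]
  pop 2: indeg[3]->0 | ready=[3] | order so far=[0, 5, 1, 6, 4, 2]
  pop 3: no out-edges | ready=[] | order so far=[0, 5, 1, 6, 4, 2, 3]
  Result: [0, 5, 1, 6, 4, 2, 3]

Answer: [0, 5, 1, 6, 4, 2, 3]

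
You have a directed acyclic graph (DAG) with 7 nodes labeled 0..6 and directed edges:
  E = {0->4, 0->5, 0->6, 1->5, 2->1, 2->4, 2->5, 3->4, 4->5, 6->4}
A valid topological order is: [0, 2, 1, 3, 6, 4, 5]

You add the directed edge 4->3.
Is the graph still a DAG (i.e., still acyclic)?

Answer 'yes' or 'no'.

Given toposort: [0, 2, 1, 3, 6, 4, 5]
Position of 4: index 5; position of 3: index 3
New edge 4->3: backward (u after v in old order)
Backward edge: old toposort is now invalid. Check if this creates a cycle.
Does 3 already reach 4? Reachable from 3: [3, 4, 5]. YES -> cycle!
Still a DAG? no

Answer: no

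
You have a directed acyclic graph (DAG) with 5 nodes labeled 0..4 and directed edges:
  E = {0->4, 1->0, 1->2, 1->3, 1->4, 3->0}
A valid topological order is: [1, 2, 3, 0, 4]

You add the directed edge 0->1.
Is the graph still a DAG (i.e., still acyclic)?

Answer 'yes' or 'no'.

Given toposort: [1, 2, 3, 0, 4]
Position of 0: index 3; position of 1: index 0
New edge 0->1: backward (u after v in old order)
Backward edge: old toposort is now invalid. Check if this creates a cycle.
Does 1 already reach 0? Reachable from 1: [0, 1, 2, 3, 4]. YES -> cycle!
Still a DAG? no

Answer: no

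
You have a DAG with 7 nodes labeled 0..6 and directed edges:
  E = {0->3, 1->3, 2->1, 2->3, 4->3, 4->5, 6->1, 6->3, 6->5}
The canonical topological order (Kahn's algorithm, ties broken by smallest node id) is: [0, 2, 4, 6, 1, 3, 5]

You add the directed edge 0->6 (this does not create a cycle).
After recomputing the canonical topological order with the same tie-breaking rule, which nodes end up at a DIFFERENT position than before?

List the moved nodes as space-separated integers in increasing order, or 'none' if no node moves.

Answer: none

Derivation:
Old toposort: [0, 2, 4, 6, 1, 3, 5]
Added edge 0->6
Recompute Kahn (smallest-id tiebreak):
  initial in-degrees: [0, 2, 0, 5, 0, 2, 1]
  ready (indeg=0): [0, 2, 4]
  pop 0: indeg[3]->4; indeg[6]->0 | ready=[2, 4, 6] | order so far=[0]
  pop 2: indeg[1]->1; indeg[3]->3 | ready=[4, 6] | order so far=[0, 2]
  pop 4: indeg[3]->2; indeg[5]->1 | ready=[6] | order so far=[0, 2, 4]
  pop 6: indeg[1]->0; indeg[3]->1; indeg[5]->0 | ready=[1, 5] | order so far=[0, 2, 4, 6]
  pop 1: indeg[3]->0 | ready=[3, 5] | order so far=[0, 2, 4, 6, 1]
  pop 3: no out-edges | ready=[5] | order so far=[0, 2, 4, 6, 1, 3]
  pop 5: no out-edges | ready=[] | order so far=[0, 2, 4, 6, 1, 3, 5]
New canonical toposort: [0, 2, 4, 6, 1, 3, 5]
Compare positions:
  Node 0: index 0 -> 0 (same)
  Node 1: index 4 -> 4 (same)
  Node 2: index 1 -> 1 (same)
  Node 3: index 5 -> 5 (same)
  Node 4: index 2 -> 2 (same)
  Node 5: index 6 -> 6 (same)
  Node 6: index 3 -> 3 (same)
Nodes that changed position: none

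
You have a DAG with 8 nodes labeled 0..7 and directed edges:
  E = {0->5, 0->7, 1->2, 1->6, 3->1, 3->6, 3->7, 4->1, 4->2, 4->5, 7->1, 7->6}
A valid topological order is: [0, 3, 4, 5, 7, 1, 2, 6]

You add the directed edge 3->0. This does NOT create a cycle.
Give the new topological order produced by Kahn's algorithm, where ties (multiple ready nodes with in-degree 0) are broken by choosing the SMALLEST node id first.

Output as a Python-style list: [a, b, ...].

Answer: [3, 0, 4, 5, 7, 1, 2, 6]

Derivation:
Old toposort: [0, 3, 4, 5, 7, 1, 2, 6]
Added edge: 3->0
Position of 3 (1) > position of 0 (0). Must reorder: 3 must now come before 0.
Run Kahn's algorithm (break ties by smallest node id):
  initial in-degrees: [1, 3, 2, 0, 0, 2, 3, 2]
  ready (indeg=0): [3, 4]
  pop 3: indeg[0]->0; indeg[1]->2; indeg[6]->2; indeg[7]->1 | ready=[0, 4] | order so far=[3]
  pop 0: indeg[5]->1; indeg[7]->0 | ready=[4, 7] | order so far=[3, 0]
  pop 4: indeg[1]->1; indeg[2]->1; indeg[5]->0 | ready=[5, 7] | order so far=[3, 0, 4]
  pop 5: no out-edges | ready=[7] | order so far=[3, 0, 4, 5]
  pop 7: indeg[1]->0; indeg[6]->1 | ready=[1] | order so far=[3, 0, 4, 5, 7]
  pop 1: indeg[2]->0; indeg[6]->0 | ready=[2, 6] | order so far=[3, 0, 4, 5, 7, 1]
  pop 2: no out-edges | ready=[6] | order so far=[3, 0, 4, 5, 7, 1, 2]
  pop 6: no out-edges | ready=[] | order so far=[3, 0, 4, 5, 7, 1, 2, 6]
  Result: [3, 0, 4, 5, 7, 1, 2, 6]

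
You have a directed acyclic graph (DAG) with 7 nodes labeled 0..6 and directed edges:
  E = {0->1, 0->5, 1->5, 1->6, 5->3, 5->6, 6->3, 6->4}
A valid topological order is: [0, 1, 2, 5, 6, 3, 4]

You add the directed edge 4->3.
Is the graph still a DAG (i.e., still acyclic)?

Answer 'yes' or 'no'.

Answer: yes

Derivation:
Given toposort: [0, 1, 2, 5, 6, 3, 4]
Position of 4: index 6; position of 3: index 5
New edge 4->3: backward (u after v in old order)
Backward edge: old toposort is now invalid. Check if this creates a cycle.
Does 3 already reach 4? Reachable from 3: [3]. NO -> still a DAG (reorder needed).
Still a DAG? yes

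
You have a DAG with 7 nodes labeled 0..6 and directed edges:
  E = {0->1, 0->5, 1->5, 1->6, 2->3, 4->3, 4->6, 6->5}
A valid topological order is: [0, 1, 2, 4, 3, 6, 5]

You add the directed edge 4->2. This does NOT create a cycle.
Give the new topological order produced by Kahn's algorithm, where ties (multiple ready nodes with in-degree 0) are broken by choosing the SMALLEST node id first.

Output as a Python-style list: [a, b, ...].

Old toposort: [0, 1, 2, 4, 3, 6, 5]
Added edge: 4->2
Position of 4 (3) > position of 2 (2). Must reorder: 4 must now come before 2.
Run Kahn's algorithm (break ties by smallest node id):
  initial in-degrees: [0, 1, 1, 2, 0, 3, 2]
  ready (indeg=0): [0, 4]
  pop 0: indeg[1]->0; indeg[5]->2 | ready=[1, 4] | order so far=[0]
  pop 1: indeg[5]->1; indeg[6]->1 | ready=[4] | order so far=[0, 1]
  pop 4: indeg[2]->0; indeg[3]->1; indeg[6]->0 | ready=[2, 6] | order so far=[0, 1, 4]
  pop 2: indeg[3]->0 | ready=[3, 6] | order so far=[0, 1, 4, 2]
  pop 3: no out-edges | ready=[6] | order so far=[0, 1, 4, 2, 3]
  pop 6: indeg[5]->0 | ready=[5] | order so far=[0, 1, 4, 2, 3, 6]
  pop 5: no out-edges | ready=[] | order so far=[0, 1, 4, 2, 3, 6, 5]
  Result: [0, 1, 4, 2, 3, 6, 5]

Answer: [0, 1, 4, 2, 3, 6, 5]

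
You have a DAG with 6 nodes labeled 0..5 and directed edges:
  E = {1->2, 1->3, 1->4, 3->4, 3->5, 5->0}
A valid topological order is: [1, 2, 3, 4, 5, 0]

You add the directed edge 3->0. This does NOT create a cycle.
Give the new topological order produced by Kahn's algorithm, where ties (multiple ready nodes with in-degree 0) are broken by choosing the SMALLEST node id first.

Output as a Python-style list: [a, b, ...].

Answer: [1, 2, 3, 4, 5, 0]

Derivation:
Old toposort: [1, 2, 3, 4, 5, 0]
Added edge: 3->0
Position of 3 (2) < position of 0 (5). Old order still valid.
Run Kahn's algorithm (break ties by smallest node id):
  initial in-degrees: [2, 0, 1, 1, 2, 1]
  ready (indeg=0): [1]
  pop 1: indeg[2]->0; indeg[3]->0; indeg[4]->1 | ready=[2, 3] | order so far=[1]
  pop 2: no out-edges | ready=[3] | order so far=[1, 2]
  pop 3: indeg[0]->1; indeg[4]->0; indeg[5]->0 | ready=[4, 5] | order so far=[1, 2, 3]
  pop 4: no out-edges | ready=[5] | order so far=[1, 2, 3, 4]
  pop 5: indeg[0]->0 | ready=[0] | order so far=[1, 2, 3, 4, 5]
  pop 0: no out-edges | ready=[] | order so far=[1, 2, 3, 4, 5, 0]
  Result: [1, 2, 3, 4, 5, 0]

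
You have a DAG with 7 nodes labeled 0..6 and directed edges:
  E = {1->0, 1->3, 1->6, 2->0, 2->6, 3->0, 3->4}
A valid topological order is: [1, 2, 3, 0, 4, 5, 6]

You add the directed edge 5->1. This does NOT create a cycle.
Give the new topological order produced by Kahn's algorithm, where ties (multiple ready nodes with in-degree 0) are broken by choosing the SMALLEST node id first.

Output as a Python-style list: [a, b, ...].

Answer: [2, 5, 1, 3, 0, 4, 6]

Derivation:
Old toposort: [1, 2, 3, 0, 4, 5, 6]
Added edge: 5->1
Position of 5 (5) > position of 1 (0). Must reorder: 5 must now come before 1.
Run Kahn's algorithm (break ties by smallest node id):
  initial in-degrees: [3, 1, 0, 1, 1, 0, 2]
  ready (indeg=0): [2, 5]
  pop 2: indeg[0]->2; indeg[6]->1 | ready=[5] | order so far=[2]
  pop 5: indeg[1]->0 | ready=[1] | order so far=[2, 5]
  pop 1: indeg[0]->1; indeg[3]->0; indeg[6]->0 | ready=[3, 6] | order so far=[2, 5, 1]
  pop 3: indeg[0]->0; indeg[4]->0 | ready=[0, 4, 6] | order so far=[2, 5, 1, 3]
  pop 0: no out-edges | ready=[4, 6] | order so far=[2, 5, 1, 3, 0]
  pop 4: no out-edges | ready=[6] | order so far=[2, 5, 1, 3, 0, 4]
  pop 6: no out-edges | ready=[] | order so far=[2, 5, 1, 3, 0, 4, 6]
  Result: [2, 5, 1, 3, 0, 4, 6]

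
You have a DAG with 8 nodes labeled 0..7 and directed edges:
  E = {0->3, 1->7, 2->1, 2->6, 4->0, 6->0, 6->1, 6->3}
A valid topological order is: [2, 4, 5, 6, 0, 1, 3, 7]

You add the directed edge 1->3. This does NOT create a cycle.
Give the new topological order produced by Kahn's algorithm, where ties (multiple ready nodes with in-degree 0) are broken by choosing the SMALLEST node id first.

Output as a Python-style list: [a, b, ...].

Old toposort: [2, 4, 5, 6, 0, 1, 3, 7]
Added edge: 1->3
Position of 1 (5) < position of 3 (6). Old order still valid.
Run Kahn's algorithm (break ties by smallest node id):
  initial in-degrees: [2, 2, 0, 3, 0, 0, 1, 1]
  ready (indeg=0): [2, 4, 5]
  pop 2: indeg[1]->1; indeg[6]->0 | ready=[4, 5, 6] | order so far=[2]
  pop 4: indeg[0]->1 | ready=[5, 6] | order so far=[2, 4]
  pop 5: no out-edges | ready=[6] | order so far=[2, 4, 5]
  pop 6: indeg[0]->0; indeg[1]->0; indeg[3]->2 | ready=[0, 1] | order so far=[2, 4, 5, 6]
  pop 0: indeg[3]->1 | ready=[1] | order so far=[2, 4, 5, 6, 0]
  pop 1: indeg[3]->0; indeg[7]->0 | ready=[3, 7] | order so far=[2, 4, 5, 6, 0, 1]
  pop 3: no out-edges | ready=[7] | order so far=[2, 4, 5, 6, 0, 1, 3]
  pop 7: no out-edges | ready=[] | order so far=[2, 4, 5, 6, 0, 1, 3, 7]
  Result: [2, 4, 5, 6, 0, 1, 3, 7]

Answer: [2, 4, 5, 6, 0, 1, 3, 7]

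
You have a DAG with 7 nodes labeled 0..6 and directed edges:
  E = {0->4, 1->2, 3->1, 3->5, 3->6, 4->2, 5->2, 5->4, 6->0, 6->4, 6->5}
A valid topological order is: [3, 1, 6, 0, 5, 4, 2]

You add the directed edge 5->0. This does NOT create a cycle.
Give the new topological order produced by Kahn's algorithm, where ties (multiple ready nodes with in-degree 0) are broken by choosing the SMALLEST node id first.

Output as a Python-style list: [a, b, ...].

Answer: [3, 1, 6, 5, 0, 4, 2]

Derivation:
Old toposort: [3, 1, 6, 0, 5, 4, 2]
Added edge: 5->0
Position of 5 (4) > position of 0 (3). Must reorder: 5 must now come before 0.
Run Kahn's algorithm (break ties by smallest node id):
  initial in-degrees: [2, 1, 3, 0, 3, 2, 1]
  ready (indeg=0): [3]
  pop 3: indeg[1]->0; indeg[5]->1; indeg[6]->0 | ready=[1, 6] | order so far=[3]
  pop 1: indeg[2]->2 | ready=[6] | order so far=[3, 1]
  pop 6: indeg[0]->1; indeg[4]->2; indeg[5]->0 | ready=[5] | order so far=[3, 1, 6]
  pop 5: indeg[0]->0; indeg[2]->1; indeg[4]->1 | ready=[0] | order so far=[3, 1, 6, 5]
  pop 0: indeg[4]->0 | ready=[4] | order so far=[3, 1, 6, 5, 0]
  pop 4: indeg[2]->0 | ready=[2] | order so far=[3, 1, 6, 5, 0, 4]
  pop 2: no out-edges | ready=[] | order so far=[3, 1, 6, 5, 0, 4, 2]
  Result: [3, 1, 6, 5, 0, 4, 2]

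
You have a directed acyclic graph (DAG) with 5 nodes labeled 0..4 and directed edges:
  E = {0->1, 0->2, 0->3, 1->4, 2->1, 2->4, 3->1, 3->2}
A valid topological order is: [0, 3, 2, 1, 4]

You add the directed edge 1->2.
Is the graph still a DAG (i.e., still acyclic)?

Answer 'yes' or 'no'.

Answer: no

Derivation:
Given toposort: [0, 3, 2, 1, 4]
Position of 1: index 3; position of 2: index 2
New edge 1->2: backward (u after v in old order)
Backward edge: old toposort is now invalid. Check if this creates a cycle.
Does 2 already reach 1? Reachable from 2: [1, 2, 4]. YES -> cycle!
Still a DAG? no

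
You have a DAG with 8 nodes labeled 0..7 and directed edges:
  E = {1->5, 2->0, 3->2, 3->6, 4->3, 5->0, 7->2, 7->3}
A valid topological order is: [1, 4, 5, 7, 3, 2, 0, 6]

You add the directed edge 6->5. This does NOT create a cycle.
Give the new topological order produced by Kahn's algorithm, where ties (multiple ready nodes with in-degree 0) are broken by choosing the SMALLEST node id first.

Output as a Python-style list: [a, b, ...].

Old toposort: [1, 4, 5, 7, 3, 2, 0, 6]
Added edge: 6->5
Position of 6 (7) > position of 5 (2). Must reorder: 6 must now come before 5.
Run Kahn's algorithm (break ties by smallest node id):
  initial in-degrees: [2, 0, 2, 2, 0, 2, 1, 0]
  ready (indeg=0): [1, 4, 7]
  pop 1: indeg[5]->1 | ready=[4, 7] | order so far=[1]
  pop 4: indeg[3]->1 | ready=[7] | order so far=[1, 4]
  pop 7: indeg[2]->1; indeg[3]->0 | ready=[3] | order so far=[1, 4, 7]
  pop 3: indeg[2]->0; indeg[6]->0 | ready=[2, 6] | order so far=[1, 4, 7, 3]
  pop 2: indeg[0]->1 | ready=[6] | order so far=[1, 4, 7, 3, 2]
  pop 6: indeg[5]->0 | ready=[5] | order so far=[1, 4, 7, 3, 2, 6]
  pop 5: indeg[0]->0 | ready=[0] | order so far=[1, 4, 7, 3, 2, 6, 5]
  pop 0: no out-edges | ready=[] | order so far=[1, 4, 7, 3, 2, 6, 5, 0]
  Result: [1, 4, 7, 3, 2, 6, 5, 0]

Answer: [1, 4, 7, 3, 2, 6, 5, 0]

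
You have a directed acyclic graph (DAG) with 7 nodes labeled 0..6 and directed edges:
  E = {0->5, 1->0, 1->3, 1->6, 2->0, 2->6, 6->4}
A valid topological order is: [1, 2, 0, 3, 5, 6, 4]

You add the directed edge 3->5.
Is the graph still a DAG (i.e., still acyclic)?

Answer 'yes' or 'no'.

Given toposort: [1, 2, 0, 3, 5, 6, 4]
Position of 3: index 3; position of 5: index 4
New edge 3->5: forward
Forward edge: respects the existing order. Still a DAG, same toposort still valid.
Still a DAG? yes

Answer: yes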